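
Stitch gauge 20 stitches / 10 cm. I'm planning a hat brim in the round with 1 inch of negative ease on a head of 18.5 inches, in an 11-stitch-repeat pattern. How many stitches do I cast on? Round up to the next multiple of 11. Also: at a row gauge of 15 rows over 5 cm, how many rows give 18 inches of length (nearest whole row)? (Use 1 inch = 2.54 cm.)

Finished = 18.5 − 1 = 17.5 inches.
17.5 inches × 2.54 = 44.45 cm.
20/10 = 2 sts per cm; 44.45 × 2 = 88.90 sts.
Next multiple of 11 → 99.
18 inches = 45.72 cm; × 3 = 137.16 → 137 rows.

Cast on 99 stitches; work 137 rows.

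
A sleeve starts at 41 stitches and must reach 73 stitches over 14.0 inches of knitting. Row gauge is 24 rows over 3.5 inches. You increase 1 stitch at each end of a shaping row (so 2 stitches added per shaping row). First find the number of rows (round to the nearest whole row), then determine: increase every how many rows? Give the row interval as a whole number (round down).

Rows = 14.0 × 6.857 = 96.0 → 96 rows.
Stitches to add: 32 → 16 shaping rows (at 2 st each).
96 / 16 = 6.00 → every 6 rows.

Increase every 6th row.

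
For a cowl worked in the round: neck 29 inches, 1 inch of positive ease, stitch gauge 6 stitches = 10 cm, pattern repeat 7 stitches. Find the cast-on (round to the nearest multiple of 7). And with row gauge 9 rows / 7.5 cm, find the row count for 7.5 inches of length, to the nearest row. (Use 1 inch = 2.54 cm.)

Finished = 29 + 1 = 30 inches.
30 inches × 2.54 = 76.20 cm.
6/10 = 0.6 sts per cm; 76.20 × 0.6 = 45.72 sts.
Nearest multiple of 7 → 49.
7.5 inches = 19.05 cm; × 1.2 = 22.86 → 23 rows.

Cast on 49 stitches; work 23 rows.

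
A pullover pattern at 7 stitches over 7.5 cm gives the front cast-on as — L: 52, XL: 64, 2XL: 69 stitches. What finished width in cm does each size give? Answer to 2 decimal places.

L 55.71 cm; XL 68.57 cm; 2XL 73.93 cm.

7/7.5 = 0.933 sts per cm.
L: 52 / 0.933 = 55.714 → 55.71 cm.
XL: 64 / 0.933 = 68.571 → 68.57 cm.
2XL: 69 / 0.933 = 73.929 → 73.93 cm.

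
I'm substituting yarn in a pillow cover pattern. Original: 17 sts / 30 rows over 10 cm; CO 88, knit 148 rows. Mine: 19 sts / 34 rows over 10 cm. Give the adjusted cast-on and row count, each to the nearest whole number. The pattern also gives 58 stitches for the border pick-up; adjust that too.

Cast on 98 stitches; work 168 rows; border pick-up 65 stitches.

Stitches: 88 × 19/17 = 98.35 → 98.
Rows: 148 × 34/30 = 167.73 → 168.
border pick-up: 58 × 19/17 = 64.82 → 65.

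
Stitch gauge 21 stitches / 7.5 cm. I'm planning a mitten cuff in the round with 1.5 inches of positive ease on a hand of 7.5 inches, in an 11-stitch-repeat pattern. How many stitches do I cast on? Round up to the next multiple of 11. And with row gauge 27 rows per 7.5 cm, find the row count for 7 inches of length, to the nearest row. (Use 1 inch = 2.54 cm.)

Cast on 66 stitches; work 64 rows.

Finished = 7.5 + 1.5 = 9 inches.
9 inches × 2.54 = 22.86 cm.
21/7.5 = 2.8 sts per cm; 22.86 × 2.8 = 64.01 sts.
Next multiple of 11 → 66.
7 inches = 17.78 cm; × 3.6 = 64.01 → 64 rows.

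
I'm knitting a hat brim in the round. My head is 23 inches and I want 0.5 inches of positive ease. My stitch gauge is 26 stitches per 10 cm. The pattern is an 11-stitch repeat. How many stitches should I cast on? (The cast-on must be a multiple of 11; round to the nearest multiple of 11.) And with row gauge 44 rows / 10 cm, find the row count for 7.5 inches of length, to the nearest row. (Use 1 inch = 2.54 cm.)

Finished = 23 + 0.5 = 23.5 inches.
23.5 inches × 2.54 = 59.69 cm.
26/10 = 2.6 sts per cm; 59.69 × 2.6 = 155.19 sts.
Nearest multiple of 11 → 154.
7.5 inches = 19.05 cm; × 4.4 = 83.82 → 84 rows.

Cast on 154 stitches; work 84 rows.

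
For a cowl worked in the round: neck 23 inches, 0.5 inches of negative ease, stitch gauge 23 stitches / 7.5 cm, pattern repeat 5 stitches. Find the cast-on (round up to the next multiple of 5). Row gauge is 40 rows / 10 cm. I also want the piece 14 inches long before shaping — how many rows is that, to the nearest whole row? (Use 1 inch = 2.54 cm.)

Cast on 180 stitches; work 142 rows.

Finished = 23 − 0.5 = 22.5 inches.
22.5 inches × 2.54 = 57.15 cm.
23/7.5 = 3.067 sts per cm; 57.15 × 3.067 = 175.26 sts.
Next multiple of 5 → 180.
14 inches = 35.56 cm; × 4 = 142.24 → 142 rows.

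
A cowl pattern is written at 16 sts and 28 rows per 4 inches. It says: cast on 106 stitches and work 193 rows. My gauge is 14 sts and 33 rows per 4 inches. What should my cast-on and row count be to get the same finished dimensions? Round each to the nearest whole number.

Cast on 93 stitches; work 227 rows.

Stitches: 106 × 14/16 = 92.75 → 93.
Rows: 193 × 33/28 = 227.46 → 227.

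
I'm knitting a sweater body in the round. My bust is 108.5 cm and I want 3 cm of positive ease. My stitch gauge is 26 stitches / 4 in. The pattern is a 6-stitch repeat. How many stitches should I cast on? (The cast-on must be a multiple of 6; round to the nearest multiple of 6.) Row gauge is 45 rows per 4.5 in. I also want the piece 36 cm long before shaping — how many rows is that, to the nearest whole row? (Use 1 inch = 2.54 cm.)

Finished = 108.5 + 3 = 111.5 cm.
111.5 cm × 1/2.54 = 43.90 inches.
26/4 = 6.5 sts per in; 43.90 × 6.5 = 285.33 sts.
Nearest multiple of 6 → 288.
36 cm = 14.17 inches; × 10 = 141.73 → 142 rows.

Cast on 288 stitches; work 142 rows.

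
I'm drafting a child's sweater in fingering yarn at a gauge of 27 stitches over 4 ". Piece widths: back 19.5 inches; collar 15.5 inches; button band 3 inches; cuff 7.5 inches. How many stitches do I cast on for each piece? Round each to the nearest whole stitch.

Rate = 27/4 = 6.75 sts per in.
back: 19.5 × 6.75 = 131.62 → 132.
collar: 15.5 × 6.75 = 104.62 → 105.
button band: 3 × 6.75 = 20.25 → 20.
cuff: 7.5 × 6.75 = 50.62 → 51.

back 132; collar 105; button band 20; cuff 51.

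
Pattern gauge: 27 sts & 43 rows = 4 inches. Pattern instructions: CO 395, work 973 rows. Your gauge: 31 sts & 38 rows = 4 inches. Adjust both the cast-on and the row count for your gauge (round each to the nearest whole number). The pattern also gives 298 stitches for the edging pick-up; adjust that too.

Stitches: 395 × 31/27 = 453.52 → 454.
Rows: 973 × 38/43 = 859.86 → 860.
edging pick-up: 298 × 31/27 = 342.15 → 342.

Cast on 454 stitches; work 860 rows; edging pick-up 342 stitches.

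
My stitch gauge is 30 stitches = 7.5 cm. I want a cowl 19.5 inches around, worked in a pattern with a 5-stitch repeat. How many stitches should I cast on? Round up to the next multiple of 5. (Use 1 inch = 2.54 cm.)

19.5 in = 19.5 × 2.54 = 49.53 cm.
30 / 7.5 = 4 sts/cm.
49.53 × 4 = 198.12 sts.
→ 200.

Cast on 200 stitches.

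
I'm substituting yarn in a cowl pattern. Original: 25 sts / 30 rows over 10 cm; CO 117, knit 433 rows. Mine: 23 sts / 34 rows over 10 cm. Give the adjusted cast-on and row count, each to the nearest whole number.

Cast on 108 stitches; work 491 rows.

Stitches: 117 × 23/25 = 107.64 → 108.
Rows: 433 × 34/30 = 490.73 → 491.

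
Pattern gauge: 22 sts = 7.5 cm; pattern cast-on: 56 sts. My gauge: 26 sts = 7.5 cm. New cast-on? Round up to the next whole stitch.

Scale factor = 26 / 22 = 1.182.
56 × 26 / 22 = 66.18 sts.
→ 67 sts.

Cast on 67 stitches.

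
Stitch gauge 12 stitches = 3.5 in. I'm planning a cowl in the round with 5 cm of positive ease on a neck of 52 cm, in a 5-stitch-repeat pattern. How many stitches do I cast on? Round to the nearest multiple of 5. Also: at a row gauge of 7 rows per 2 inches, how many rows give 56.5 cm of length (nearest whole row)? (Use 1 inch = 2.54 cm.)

Cast on 75 stitches; work 78 rows.

Finished = 52 + 5 = 57 cm.
57 cm × 1/2.54 = 22.44 inches.
12/3.5 = 3.429 sts per in; 22.44 × 3.429 = 76.94 sts.
Nearest multiple of 5 → 75.
56.5 cm = 22.24 inches; × 3.5 = 77.85 → 78 rows.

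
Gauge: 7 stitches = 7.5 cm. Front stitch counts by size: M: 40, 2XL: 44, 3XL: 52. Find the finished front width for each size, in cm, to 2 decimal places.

M 42.86 cm; 2XL 47.14 cm; 3XL 55.71 cm.

7/7.5 = 0.933 sts per cm.
M: 40 / 0.933 = 42.857 → 42.86 cm.
2XL: 44 / 0.933 = 47.143 → 47.14 cm.
3XL: 52 / 0.933 = 55.714 → 55.71 cm.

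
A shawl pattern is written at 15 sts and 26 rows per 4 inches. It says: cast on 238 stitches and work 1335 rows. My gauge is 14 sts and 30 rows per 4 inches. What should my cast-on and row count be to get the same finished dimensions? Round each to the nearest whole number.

Stitches: 238 × 14/15 = 222.13 → 222.
Rows: 1335 × 30/26 = 1540.38 → 1540.

Cast on 222 stitches; work 1540 rows.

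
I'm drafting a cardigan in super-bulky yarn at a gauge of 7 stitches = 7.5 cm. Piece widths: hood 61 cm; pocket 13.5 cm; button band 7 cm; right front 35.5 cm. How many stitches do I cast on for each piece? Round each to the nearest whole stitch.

hood 57; pocket 13; button band 7; right front 33.

Rate = 7/7.5 = 0.933 sts per cm.
hood: 61 × 0.933 = 56.93 → 57.
pocket: 13.5 × 0.933 = 12.60 → 13.
button band: 7 × 0.933 = 6.53 → 7.
right front: 35.5 × 0.933 = 33.13 → 33.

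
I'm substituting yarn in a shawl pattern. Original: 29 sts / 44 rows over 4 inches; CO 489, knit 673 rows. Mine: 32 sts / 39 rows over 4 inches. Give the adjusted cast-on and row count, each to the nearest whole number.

Cast on 540 stitches; work 597 rows.

Stitches: 489 × 32/29 = 539.59 → 540.
Rows: 673 × 39/44 = 596.52 → 597.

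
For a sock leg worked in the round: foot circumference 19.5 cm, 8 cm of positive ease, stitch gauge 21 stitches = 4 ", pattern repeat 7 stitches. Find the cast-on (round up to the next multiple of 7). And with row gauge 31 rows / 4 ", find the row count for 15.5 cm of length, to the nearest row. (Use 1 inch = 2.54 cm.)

Finished = 19.5 + 8 = 27.5 cm.
27.5 cm × 1/2.54 = 10.83 inches.
21/4 = 5.25 sts per in; 10.83 × 5.25 = 56.84 sts.
Next multiple of 7 → 63.
15.5 cm = 6.10 inches; × 7.75 = 47.29 → 47 rows.

Cast on 63 stitches; work 47 rows.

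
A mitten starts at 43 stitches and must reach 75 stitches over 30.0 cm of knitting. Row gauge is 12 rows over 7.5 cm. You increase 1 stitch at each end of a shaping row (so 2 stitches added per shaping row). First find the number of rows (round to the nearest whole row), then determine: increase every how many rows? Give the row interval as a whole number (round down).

Increase every 3rd row.

Rows = 30.0 × 1.6 = 48.0 → 48 rows.
Stitches to add: 32 → 16 shaping rows (at 2 st each).
48 / 16 = 3.00 → every 3 rows.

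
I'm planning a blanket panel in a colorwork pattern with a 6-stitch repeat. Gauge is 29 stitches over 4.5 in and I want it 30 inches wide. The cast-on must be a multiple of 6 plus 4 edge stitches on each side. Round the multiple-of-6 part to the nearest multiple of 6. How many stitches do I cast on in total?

Cast on 194 stitches.

29 / 4.5 = 6.444 sts per inch.
30 × 6.444 = 193.33 sts.
Less 8 edge sts → 185.33 for the repeat.
Nearest multiple of 6: 186.
Add back 8 edge sts → 194.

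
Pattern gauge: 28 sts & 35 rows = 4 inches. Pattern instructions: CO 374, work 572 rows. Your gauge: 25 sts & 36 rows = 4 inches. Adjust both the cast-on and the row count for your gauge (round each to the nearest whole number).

Stitches: 374 × 25/28 = 333.93 → 334.
Rows: 572 × 36/35 = 588.34 → 588.

Cast on 334 stitches; work 588 rows.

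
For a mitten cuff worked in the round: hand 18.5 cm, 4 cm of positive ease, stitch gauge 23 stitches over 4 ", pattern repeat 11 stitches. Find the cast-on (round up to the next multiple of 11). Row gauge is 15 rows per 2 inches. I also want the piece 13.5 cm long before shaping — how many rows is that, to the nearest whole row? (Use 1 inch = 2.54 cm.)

Finished = 18.5 + 4 = 22.5 cm.
22.5 cm × 1/2.54 = 8.86 inches.
23/4 = 5.75 sts per in; 8.86 × 5.75 = 50.94 sts.
Next multiple of 11 → 55.
13.5 cm = 5.31 inches; × 7.5 = 39.86 → 40 rows.

Cast on 55 stitches; work 40 rows.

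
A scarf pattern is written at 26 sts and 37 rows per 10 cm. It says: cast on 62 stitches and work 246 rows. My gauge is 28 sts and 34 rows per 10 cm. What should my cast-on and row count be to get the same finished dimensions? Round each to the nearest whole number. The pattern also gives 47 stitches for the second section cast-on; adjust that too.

Stitches: 62 × 28/26 = 66.77 → 67.
Rows: 246 × 34/37 = 226.05 → 226.
second section cast-on: 47 × 28/26 = 50.62 → 51.

Cast on 67 stitches; work 226 rows; second section cast-on 51 stitches.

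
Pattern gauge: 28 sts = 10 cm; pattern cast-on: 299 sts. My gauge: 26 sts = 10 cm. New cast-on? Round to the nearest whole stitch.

Cast on 278 stitches.

Scale factor = 26 / 28 = 0.929.
299 × 26 / 28 = 277.64 sts.
→ 278 sts.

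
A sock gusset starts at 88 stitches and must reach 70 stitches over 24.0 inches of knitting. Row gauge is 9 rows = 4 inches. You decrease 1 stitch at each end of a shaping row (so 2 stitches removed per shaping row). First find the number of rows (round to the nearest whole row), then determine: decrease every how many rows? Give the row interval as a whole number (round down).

Rows = 24.0 × 2.25 = 54.0 → 54 rows.
Stitches to remove: 18 → 9 shaping rows (at 2 st each).
54 / 9 = 6.00 → every 6 rows.

Decrease every 6th row.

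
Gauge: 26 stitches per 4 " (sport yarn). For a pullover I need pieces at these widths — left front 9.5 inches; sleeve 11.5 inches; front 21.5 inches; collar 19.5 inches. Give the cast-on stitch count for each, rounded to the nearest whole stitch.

Rate = 26/4 = 6.5 sts per in.
left front: 9.5 × 6.5 = 61.75 → 62.
sleeve: 11.5 × 6.5 = 74.75 → 75.
front: 21.5 × 6.5 = 139.75 → 140.
collar: 19.5 × 6.5 = 126.75 → 127.

left front 62; sleeve 75; front 140; collar 127.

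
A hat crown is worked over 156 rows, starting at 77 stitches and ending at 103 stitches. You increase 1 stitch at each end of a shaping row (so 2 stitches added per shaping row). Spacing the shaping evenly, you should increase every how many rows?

Increase every 12th row.

Stitches to add: |103 − 77| = 26.
Shaping rows needed: 26 / 2 = 13.
156 rows / 13 = every 12 rows.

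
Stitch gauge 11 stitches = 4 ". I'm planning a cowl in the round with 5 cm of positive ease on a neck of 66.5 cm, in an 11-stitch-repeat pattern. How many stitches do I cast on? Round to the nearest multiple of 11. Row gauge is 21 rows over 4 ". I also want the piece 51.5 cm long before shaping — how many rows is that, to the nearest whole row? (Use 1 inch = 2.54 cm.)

Finished = 66.5 + 5 = 71.5 cm.
71.5 cm × 1/2.54 = 28.15 inches.
11/4 = 2.75 sts per in; 28.15 × 2.75 = 77.41 sts.
Nearest multiple of 11 → 77.
51.5 cm = 20.28 inches; × 5.25 = 106.45 → 106 rows.

Cast on 77 stitches; work 106 rows.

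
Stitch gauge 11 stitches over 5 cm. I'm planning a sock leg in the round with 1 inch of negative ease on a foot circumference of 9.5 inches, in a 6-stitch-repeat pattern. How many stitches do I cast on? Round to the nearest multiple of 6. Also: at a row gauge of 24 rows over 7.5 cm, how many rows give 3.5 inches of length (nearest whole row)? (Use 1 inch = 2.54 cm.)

Finished = 9.5 − 1 = 8.5 inches.
8.5 inches × 2.54 = 21.59 cm.
11/5 = 2.2 sts per cm; 21.59 × 2.2 = 47.50 sts.
Nearest multiple of 6 → 48.
3.5 inches = 8.89 cm; × 3.2 = 28.45 → 28 rows.

Cast on 48 stitches; work 28 rows.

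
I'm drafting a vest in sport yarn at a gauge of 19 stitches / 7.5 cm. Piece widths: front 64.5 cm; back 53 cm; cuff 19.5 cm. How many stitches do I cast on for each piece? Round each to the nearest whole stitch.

front 163; back 134; cuff 49.

Rate = 19/7.5 = 2.533 sts per cm.
front: 64.5 × 2.533 = 163.40 → 163.
back: 53 × 2.533 = 134.27 → 134.
cuff: 19.5 × 2.533 = 49.40 → 49.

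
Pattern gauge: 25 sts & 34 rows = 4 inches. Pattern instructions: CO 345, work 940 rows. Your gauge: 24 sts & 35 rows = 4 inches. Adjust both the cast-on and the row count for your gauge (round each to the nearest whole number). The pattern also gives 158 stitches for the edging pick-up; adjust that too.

Cast on 331 stitches; work 968 rows; edging pick-up 152 stitches.

Stitches: 345 × 24/25 = 331.20 → 331.
Rows: 940 × 35/34 = 967.65 → 968.
edging pick-up: 158 × 24/25 = 151.68 → 152.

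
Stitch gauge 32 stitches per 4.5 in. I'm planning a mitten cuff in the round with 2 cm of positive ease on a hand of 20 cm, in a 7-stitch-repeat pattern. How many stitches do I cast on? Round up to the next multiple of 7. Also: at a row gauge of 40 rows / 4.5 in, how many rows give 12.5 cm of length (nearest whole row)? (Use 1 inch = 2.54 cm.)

Finished = 20 + 2 = 22 cm.
22 cm × 1/2.54 = 8.66 inches.
32/4.5 = 7.111 sts per in; 8.66 × 7.111 = 61.59 sts.
Next multiple of 7 → 63.
12.5 cm = 4.92 inches; × 8.889 = 43.74 → 44 rows.

Cast on 63 stitches; work 44 rows.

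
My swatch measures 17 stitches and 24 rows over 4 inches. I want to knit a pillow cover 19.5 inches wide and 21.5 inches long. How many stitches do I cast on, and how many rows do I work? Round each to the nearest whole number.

Cast on 83 stitches and work 129 rows.

Stitch gauge = 17/4 = 4.25 sts/in; 19.5 × 4.25 = 82.88 → 83 sts.
Row gauge = 24/4 = 6 rows/in; 21.5 × 6 = 129.00 → 129 rows.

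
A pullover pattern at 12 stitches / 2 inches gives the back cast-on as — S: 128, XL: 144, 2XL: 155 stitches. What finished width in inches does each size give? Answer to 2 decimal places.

S 21.33 inches; XL 24.00 inches; 2XL 25.83 inches.

12/2 = 6 sts per in.
S: 128 / 6 = 21.333 → 21.33 in.
XL: 144 / 6 = 24.000 → 24.00 in.
2XL: 155 / 6 = 25.833 → 25.83 in.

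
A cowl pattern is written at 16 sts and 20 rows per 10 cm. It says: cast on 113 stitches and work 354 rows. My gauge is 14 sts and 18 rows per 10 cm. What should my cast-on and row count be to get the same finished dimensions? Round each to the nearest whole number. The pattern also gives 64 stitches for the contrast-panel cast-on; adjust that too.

Stitches: 113 × 14/16 = 98.88 → 99.
Rows: 354 × 18/20 = 318.60 → 319.
contrast-panel cast-on: 64 × 14/16 = 56.00 → 56.

Cast on 99 stitches; work 319 rows; contrast-panel cast-on 56 stitches.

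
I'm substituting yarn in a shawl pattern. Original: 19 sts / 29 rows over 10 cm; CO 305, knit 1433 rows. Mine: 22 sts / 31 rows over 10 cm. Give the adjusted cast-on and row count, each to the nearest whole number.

Cast on 353 stitches; work 1532 rows.

Stitches: 305 × 22/19 = 353.16 → 353.
Rows: 1433 × 31/29 = 1531.83 → 1532.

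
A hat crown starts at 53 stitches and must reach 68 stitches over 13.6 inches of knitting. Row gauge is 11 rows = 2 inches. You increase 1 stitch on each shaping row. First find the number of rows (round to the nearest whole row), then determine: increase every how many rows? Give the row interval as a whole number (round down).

Rows = 13.6 × 5.5 = 74.8 → 75 rows.
Stitches to add: 15 → 15 shaping rows (at 1 st each).
75 / 15 = 5.00 → every 5 rows.

Increase every 5th row.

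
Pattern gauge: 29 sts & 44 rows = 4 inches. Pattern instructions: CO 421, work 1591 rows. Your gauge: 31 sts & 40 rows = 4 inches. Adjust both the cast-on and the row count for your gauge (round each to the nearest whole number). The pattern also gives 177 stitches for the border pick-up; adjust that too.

Stitches: 421 × 31/29 = 450.03 → 450.
Rows: 1591 × 40/44 = 1446.36 → 1446.
border pick-up: 177 × 31/29 = 189.21 → 189.

Cast on 450 stitches; work 1446 rows; border pick-up 189 stitches.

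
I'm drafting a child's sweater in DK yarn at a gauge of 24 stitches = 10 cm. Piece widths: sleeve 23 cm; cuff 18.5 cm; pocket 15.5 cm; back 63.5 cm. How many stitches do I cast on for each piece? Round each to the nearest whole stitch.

sleeve 55; cuff 44; pocket 37; back 152.

Rate = 24/10 = 2.4 sts per cm.
sleeve: 23 × 2.4 = 55.20 → 55.
cuff: 18.5 × 2.4 = 44.40 → 44.
pocket: 15.5 × 2.4 = 37.20 → 37.
back: 63.5 × 2.4 = 152.40 → 152.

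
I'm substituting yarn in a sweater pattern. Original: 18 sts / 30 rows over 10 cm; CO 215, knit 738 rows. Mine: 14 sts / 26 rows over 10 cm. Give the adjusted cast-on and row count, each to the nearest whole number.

Cast on 167 stitches; work 640 rows.

Stitches: 215 × 14/18 = 167.22 → 167.
Rows: 738 × 26/30 = 639.60 → 640.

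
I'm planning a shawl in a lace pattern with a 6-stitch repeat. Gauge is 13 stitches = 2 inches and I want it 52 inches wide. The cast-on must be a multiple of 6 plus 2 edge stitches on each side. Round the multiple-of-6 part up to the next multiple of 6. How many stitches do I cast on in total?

CO 340 sts.

13 / 2 = 6.5 sts per inch.
52 × 6.5 = 338.00 sts.
Less 4 edge sts → 334.00 for the repeat.
Next multiple of 6: 336.
Add back 4 edge sts → 340.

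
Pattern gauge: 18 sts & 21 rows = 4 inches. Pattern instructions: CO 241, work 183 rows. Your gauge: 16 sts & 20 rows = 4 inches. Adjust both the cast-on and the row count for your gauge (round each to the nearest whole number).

Stitches: 241 × 16/18 = 214.22 → 214.
Rows: 183 × 20/21 = 174.29 → 174.

Cast on 214 stitches; work 174 rows.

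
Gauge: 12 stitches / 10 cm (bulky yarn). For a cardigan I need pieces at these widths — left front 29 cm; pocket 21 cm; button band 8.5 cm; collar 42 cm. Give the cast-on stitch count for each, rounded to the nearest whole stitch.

Rate = 12/10 = 1.2 sts per cm.
left front: 29 × 1.2 = 34.80 → 35.
pocket: 21 × 1.2 = 25.20 → 25.
button band: 8.5 × 1.2 = 10.20 → 10.
collar: 42 × 1.2 = 50.40 → 50.

left front 35; pocket 25; button band 10; collar 50.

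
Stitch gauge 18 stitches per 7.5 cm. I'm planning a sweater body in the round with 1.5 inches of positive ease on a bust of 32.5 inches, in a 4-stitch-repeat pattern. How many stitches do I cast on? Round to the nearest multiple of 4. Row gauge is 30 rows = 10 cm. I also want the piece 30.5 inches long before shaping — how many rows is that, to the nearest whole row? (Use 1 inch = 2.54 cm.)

Finished = 32.5 + 1.5 = 34 inches.
34 inches × 2.54 = 86.36 cm.
18/7.5 = 2.4 sts per cm; 86.36 × 2.4 = 207.26 sts.
Nearest multiple of 4 → 208.
30.5 inches = 77.47 cm; × 3 = 232.41 → 232 rows.

Cast on 208 stitches; work 232 rows.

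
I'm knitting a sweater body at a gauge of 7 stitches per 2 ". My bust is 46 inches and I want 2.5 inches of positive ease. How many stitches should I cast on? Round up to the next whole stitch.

Finished = 46 + 2.5 = 48.5 in.
7 / 2 = 3.5 sts per inch.
48.50 × 3.5 = 169.75 sts.
→ 170 sts.

CO 170 sts.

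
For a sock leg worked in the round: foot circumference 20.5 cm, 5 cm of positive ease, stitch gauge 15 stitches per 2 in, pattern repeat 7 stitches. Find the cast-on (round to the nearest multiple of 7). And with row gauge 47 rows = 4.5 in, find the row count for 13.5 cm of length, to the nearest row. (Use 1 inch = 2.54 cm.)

Finished = 20.5 + 5 = 25.5 cm.
25.5 cm × 1/2.54 = 10.04 inches.
15/2 = 7.5 sts per in; 10.04 × 7.5 = 75.30 sts.
Nearest multiple of 7 → 77.
13.5 cm = 5.31 inches; × 10.444 = 55.51 → 56 rows.

Cast on 77 stitches; work 56 rows.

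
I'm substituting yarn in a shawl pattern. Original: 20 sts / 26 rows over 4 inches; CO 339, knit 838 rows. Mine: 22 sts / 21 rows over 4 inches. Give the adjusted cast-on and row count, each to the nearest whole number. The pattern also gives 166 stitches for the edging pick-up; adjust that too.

Stitches: 339 × 22/20 = 372.90 → 373.
Rows: 838 × 21/26 = 676.85 → 677.
edging pick-up: 166 × 22/20 = 182.60 → 183.

Cast on 373 stitches; work 677 rows; edging pick-up 183 stitches.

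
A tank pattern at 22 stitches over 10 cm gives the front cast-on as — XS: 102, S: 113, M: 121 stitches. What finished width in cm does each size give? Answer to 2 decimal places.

22/10 = 2.2 sts per cm.
XS: 102 / 2.2 = 46.364 → 46.36 cm.
S: 113 / 2.2 = 51.364 → 51.36 cm.
M: 121 / 2.2 = 55.000 → 55.00 cm.

XS 46.36 cm; S 51.36 cm; M 55.00 cm.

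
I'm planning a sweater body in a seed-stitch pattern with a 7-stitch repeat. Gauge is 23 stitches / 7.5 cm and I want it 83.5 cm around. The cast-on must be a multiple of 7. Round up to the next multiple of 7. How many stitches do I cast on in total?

23 / 7.5 = 3.067 sts per cm.
83.5 × 3.067 = 256.07 sts.
Next multiple of 7: 259.

Cast on 259 stitches.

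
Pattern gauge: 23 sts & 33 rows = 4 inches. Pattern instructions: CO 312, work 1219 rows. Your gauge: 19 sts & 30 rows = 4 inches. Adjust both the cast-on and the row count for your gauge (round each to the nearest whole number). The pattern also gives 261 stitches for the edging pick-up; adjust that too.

Cast on 258 stitches; work 1108 rows; edging pick-up 216 stitches.

Stitches: 312 × 19/23 = 257.74 → 258.
Rows: 1219 × 30/33 = 1108.18 → 1108.
edging pick-up: 261 × 19/23 = 215.61 → 216.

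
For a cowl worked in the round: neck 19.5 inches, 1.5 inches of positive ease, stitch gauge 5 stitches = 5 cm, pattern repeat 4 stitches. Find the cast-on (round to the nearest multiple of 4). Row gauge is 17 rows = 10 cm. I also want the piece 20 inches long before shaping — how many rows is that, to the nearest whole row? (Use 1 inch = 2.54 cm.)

Finished = 19.5 + 1.5 = 21 inches.
21 inches × 2.54 = 53.34 cm.
5/5 = 1 sts per cm; 53.34 × 1 = 53.34 sts.
Nearest multiple of 4 → 52.
20 inches = 50.80 cm; × 1.7 = 86.36 → 86 rows.

Cast on 52 stitches; work 86 rows.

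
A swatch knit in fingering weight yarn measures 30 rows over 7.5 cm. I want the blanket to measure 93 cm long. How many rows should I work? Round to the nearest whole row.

372 rows.

30 rows / 7.5 cm = 4 rows per cm.
93 × 4 = 372.00 rows.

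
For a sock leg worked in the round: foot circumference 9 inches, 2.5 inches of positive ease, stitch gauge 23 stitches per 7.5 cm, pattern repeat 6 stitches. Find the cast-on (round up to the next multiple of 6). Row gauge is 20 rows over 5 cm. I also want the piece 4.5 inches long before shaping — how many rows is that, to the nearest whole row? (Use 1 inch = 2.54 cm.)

Cast on 90 stitches; work 46 rows.

Finished = 9 + 2.5 = 11.5 inches.
11.5 inches × 2.54 = 29.21 cm.
23/7.5 = 3.067 sts per cm; 29.21 × 3.067 = 89.58 sts.
Next multiple of 6 → 90.
4.5 inches = 11.43 cm; × 4 = 45.72 → 46 rows.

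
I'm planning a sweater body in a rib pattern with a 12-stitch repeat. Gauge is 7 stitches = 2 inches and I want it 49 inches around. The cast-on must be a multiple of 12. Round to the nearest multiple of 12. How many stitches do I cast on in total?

Cast on 168 stitches.

7 / 2 = 3.5 sts per inch.
49 × 3.5 = 171.50 sts.
Nearest multiple of 12: 168.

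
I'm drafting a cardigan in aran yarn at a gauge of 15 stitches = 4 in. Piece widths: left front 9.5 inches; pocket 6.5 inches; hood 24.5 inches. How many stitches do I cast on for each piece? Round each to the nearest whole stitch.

Rate = 15/4 = 3.75 sts per in.
left front: 9.5 × 3.75 = 35.62 → 36.
pocket: 6.5 × 3.75 = 24.38 → 24.
hood: 24.5 × 3.75 = 91.88 → 92.

left front 36; pocket 24; hood 92.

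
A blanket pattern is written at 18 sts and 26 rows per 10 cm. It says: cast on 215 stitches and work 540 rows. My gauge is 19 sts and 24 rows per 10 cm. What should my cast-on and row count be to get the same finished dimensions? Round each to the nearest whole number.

Stitches: 215 × 19/18 = 226.94 → 227.
Rows: 540 × 24/26 = 498.46 → 498.

Cast on 227 stitches; work 498 rows.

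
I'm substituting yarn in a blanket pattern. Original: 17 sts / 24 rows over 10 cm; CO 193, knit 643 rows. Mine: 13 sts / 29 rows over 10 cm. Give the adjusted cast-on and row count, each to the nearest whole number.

Cast on 148 stitches; work 777 rows.

Stitches: 193 × 13/17 = 147.59 → 148.
Rows: 643 × 29/24 = 776.96 → 777.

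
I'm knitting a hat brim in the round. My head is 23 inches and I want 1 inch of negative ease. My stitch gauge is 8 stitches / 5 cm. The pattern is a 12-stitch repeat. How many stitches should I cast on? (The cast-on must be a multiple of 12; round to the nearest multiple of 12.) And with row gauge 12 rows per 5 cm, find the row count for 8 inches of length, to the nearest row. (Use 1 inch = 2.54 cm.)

Cast on 84 stitches; work 49 rows.

Finished = 23 − 1 = 22 inches.
22 inches × 2.54 = 55.88 cm.
8/5 = 1.6 sts per cm; 55.88 × 1.6 = 89.41 sts.
Nearest multiple of 12 → 84.
8 inches = 20.32 cm; × 2.4 = 48.77 → 49 rows.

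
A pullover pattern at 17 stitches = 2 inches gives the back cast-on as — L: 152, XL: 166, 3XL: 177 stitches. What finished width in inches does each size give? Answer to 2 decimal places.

L 17.88 inches; XL 19.53 inches; 3XL 20.82 inches.

17/2 = 8.5 sts per in.
L: 152 / 8.5 = 17.882 → 17.88 in.
XL: 166 / 8.5 = 19.529 → 19.53 in.
3XL: 177 / 8.5 = 20.824 → 20.82 in.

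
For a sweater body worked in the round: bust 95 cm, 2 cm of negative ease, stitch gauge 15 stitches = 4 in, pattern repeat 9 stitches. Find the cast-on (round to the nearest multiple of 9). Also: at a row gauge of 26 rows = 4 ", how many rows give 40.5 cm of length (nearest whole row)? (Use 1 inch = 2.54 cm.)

Cast on 135 stitches; work 104 rows.

Finished = 95 − 2 = 93 cm.
93 cm × 1/2.54 = 36.61 inches.
15/4 = 3.75 sts per in; 36.61 × 3.75 = 137.30 sts.
Nearest multiple of 9 → 135.
40.5 cm = 15.94 inches; × 6.5 = 103.64 → 104 rows.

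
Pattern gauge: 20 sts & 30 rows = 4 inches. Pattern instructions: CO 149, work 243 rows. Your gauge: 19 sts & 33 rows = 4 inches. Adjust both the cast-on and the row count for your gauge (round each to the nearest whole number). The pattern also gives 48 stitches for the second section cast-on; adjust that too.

Cast on 142 stitches; work 267 rows; second section cast-on 46 stitches.

Stitches: 149 × 19/20 = 141.55 → 142.
Rows: 243 × 33/30 = 267.30 → 267.
second section cast-on: 48 × 19/20 = 45.60 → 46.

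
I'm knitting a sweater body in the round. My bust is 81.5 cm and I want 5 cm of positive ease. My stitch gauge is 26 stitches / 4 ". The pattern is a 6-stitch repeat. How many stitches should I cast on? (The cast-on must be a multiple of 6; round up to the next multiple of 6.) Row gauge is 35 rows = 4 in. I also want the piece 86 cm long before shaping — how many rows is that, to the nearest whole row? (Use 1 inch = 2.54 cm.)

Finished = 81.5 + 5 = 86.5 cm.
86.5 cm × 1/2.54 = 34.06 inches.
26/4 = 6.5 sts per in; 34.06 × 6.5 = 221.36 sts.
Next multiple of 6 → 222.
86 cm = 33.86 inches; × 8.75 = 296.26 → 296 rows.

Cast on 222 stitches; work 296 rows.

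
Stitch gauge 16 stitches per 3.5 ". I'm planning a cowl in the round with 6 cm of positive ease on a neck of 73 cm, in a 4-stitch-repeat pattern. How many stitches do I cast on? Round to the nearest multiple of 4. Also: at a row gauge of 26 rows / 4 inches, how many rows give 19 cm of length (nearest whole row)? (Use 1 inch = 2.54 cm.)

Finished = 73 + 6 = 79 cm.
79 cm × 1/2.54 = 31.10 inches.
16/3.5 = 4.571 sts per in; 31.10 × 4.571 = 142.18 sts.
Nearest multiple of 4 → 144.
19 cm = 7.48 inches; × 6.5 = 48.62 → 49 rows.

Cast on 144 stitches; work 49 rows.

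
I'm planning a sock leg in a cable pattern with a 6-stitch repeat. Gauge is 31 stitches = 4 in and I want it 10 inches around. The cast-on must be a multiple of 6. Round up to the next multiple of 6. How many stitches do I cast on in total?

31 / 4 = 7.75 sts per inch.
10 × 7.75 = 77.50 sts.
Next multiple of 6: 78.

CO 78 sts.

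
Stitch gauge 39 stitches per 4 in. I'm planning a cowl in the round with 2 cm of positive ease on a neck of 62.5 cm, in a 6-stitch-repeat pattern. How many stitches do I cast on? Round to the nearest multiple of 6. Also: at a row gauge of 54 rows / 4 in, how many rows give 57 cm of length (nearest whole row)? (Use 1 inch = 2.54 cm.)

Finished = 62.5 + 2 = 64.5 cm.
64.5 cm × 1/2.54 = 25.39 inches.
39/4 = 9.75 sts per in; 25.39 × 9.75 = 247.59 sts.
Nearest multiple of 6 → 246.
57 cm = 22.44 inches; × 13.5 = 302.95 → 303 rows.

Cast on 246 stitches; work 303 rows.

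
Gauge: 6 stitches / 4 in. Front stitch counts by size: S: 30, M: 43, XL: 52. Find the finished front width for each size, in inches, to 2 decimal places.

6/4 = 1.5 sts per in.
S: 30 / 1.5 = 20.000 → 20.00 in.
M: 43 / 1.5 = 28.667 → 28.67 in.
XL: 52 / 1.5 = 34.667 → 34.67 in.

S 20.00 inches; M 28.67 inches; XL 34.67 inches.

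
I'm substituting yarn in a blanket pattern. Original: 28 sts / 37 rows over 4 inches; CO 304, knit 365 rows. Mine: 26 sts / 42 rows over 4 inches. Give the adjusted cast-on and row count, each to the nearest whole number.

Stitches: 304 × 26/28 = 282.29 → 282.
Rows: 365 × 42/37 = 414.32 → 414.

Cast on 282 stitches; work 414 rows.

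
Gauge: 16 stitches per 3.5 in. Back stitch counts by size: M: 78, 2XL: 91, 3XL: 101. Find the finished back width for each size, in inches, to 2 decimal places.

M 17.06 inches; 2XL 19.91 inches; 3XL 22.09 inches.

16/3.5 = 4.571 sts per in.
M: 78 / 4.571 = 17.062 → 17.06 in.
2XL: 91 / 4.571 = 19.906 → 19.91 in.
3XL: 101 / 4.571 = 22.094 → 22.09 in.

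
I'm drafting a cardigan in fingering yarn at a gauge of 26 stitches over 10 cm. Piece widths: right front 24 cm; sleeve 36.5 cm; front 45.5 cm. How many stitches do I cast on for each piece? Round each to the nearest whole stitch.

Rate = 26/10 = 2.6 sts per cm.
right front: 24 × 2.6 = 62.40 → 62.
sleeve: 36.5 × 2.6 = 94.90 → 95.
front: 45.5 × 2.6 = 118.30 → 118.

right front 62; sleeve 95; front 118.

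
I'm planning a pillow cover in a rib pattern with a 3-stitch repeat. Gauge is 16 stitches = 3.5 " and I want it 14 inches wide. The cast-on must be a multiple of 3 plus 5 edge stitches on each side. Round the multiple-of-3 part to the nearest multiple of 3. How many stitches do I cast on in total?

16 / 3.5 = 4.571 sts per inch.
14 × 4.571 = 64.00 sts.
Less 10 edge sts → 54.00 for the repeat.
Nearest multiple of 3: 54.
Add back 10 edge sts → 64.

Cast on 64 stitches.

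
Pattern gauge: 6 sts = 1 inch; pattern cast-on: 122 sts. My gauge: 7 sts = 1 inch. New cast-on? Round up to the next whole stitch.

Cast on 143 stitches.

Scale factor = 7 / 6 = 1.167.
122 × 7 / 6 = 142.33 sts.
→ 143 sts.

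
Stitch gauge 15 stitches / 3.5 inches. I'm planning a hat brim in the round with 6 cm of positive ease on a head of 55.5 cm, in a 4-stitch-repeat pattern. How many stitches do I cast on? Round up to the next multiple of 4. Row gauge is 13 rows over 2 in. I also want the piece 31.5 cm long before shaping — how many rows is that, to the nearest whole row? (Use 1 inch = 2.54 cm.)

Finished = 55.5 + 6 = 61.5 cm.
61.5 cm × 1/2.54 = 24.21 inches.
15/3.5 = 4.286 sts per in; 24.21 × 4.286 = 103.77 sts.
Next multiple of 4 → 104.
31.5 cm = 12.40 inches; × 6.5 = 80.61 → 81 rows.

Cast on 104 stitches; work 81 rows.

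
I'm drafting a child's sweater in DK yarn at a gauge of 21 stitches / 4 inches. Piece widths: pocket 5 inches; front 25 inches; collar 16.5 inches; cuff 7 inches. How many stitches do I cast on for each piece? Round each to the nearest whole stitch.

pocket 26; front 131; collar 87; cuff 37.

Rate = 21/4 = 5.25 sts per in.
pocket: 5 × 5.25 = 26.25 → 26.
front: 25 × 5.25 = 131.25 → 131.
collar: 16.5 × 5.25 = 86.62 → 87.
cuff: 7 × 5.25 = 36.75 → 37.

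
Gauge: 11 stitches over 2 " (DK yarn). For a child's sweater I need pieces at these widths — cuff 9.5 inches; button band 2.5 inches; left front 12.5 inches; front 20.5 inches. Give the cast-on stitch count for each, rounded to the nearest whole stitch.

Rate = 11/2 = 5.5 sts per in.
cuff: 9.5 × 5.5 = 52.25 → 52.
button band: 2.5 × 5.5 = 13.75 → 14.
left front: 12.5 × 5.5 = 68.75 → 69.
front: 20.5 × 5.5 = 112.75 → 113.

cuff 52; button band 14; left front 69; front 113.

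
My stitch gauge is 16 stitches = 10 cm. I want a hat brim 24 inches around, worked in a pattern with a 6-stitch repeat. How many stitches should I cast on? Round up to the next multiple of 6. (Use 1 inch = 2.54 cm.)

102 stitches.

24 in = 24 × 2.54 = 60.96 cm.
16 / 10 = 1.6 sts/cm.
60.96 × 1.6 = 97.54 sts.
→ 102.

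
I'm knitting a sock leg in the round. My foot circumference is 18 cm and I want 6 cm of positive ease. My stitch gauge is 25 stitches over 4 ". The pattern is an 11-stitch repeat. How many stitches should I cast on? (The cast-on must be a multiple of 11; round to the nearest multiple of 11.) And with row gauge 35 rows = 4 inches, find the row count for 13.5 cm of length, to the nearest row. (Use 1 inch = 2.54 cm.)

Finished = 18 + 6 = 24 cm.
24 cm × 1/2.54 = 9.45 inches.
25/4 = 6.25 sts per in; 9.45 × 6.25 = 59.06 sts.
Nearest multiple of 11 → 55.
13.5 cm = 5.31 inches; × 8.75 = 46.51 → 47 rows.

Cast on 55 stitches; work 47 rows.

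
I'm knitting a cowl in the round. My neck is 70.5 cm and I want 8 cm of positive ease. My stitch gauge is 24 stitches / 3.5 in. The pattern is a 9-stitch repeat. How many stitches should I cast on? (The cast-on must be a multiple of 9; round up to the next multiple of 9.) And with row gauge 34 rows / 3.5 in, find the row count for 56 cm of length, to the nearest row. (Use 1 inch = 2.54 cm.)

Finished = 70.5 + 8 = 78.5 cm.
78.5 cm × 1/2.54 = 30.91 inches.
24/3.5 = 6.857 sts per in; 30.91 × 6.857 = 211.92 sts.
Next multiple of 9 → 216.
56 cm = 22.05 inches; × 9.714 = 214.17 → 214 rows.

Cast on 216 stitches; work 214 rows.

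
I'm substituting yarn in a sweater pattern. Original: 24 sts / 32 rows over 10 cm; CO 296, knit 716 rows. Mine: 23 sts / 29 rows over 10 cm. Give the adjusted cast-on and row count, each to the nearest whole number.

Stitches: 296 × 23/24 = 283.67 → 284.
Rows: 716 × 29/32 = 648.88 → 649.

Cast on 284 stitches; work 649 rows.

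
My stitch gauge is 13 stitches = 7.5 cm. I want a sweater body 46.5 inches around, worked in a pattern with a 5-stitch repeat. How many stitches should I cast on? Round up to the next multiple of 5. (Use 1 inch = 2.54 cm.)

Cast on 205 stitches.

46.5 in = 46.5 × 2.54 = 118.11 cm.
13 / 7.5 = 1.733 sts/cm.
118.11 × 1.733 = 204.72 sts.
→ 205.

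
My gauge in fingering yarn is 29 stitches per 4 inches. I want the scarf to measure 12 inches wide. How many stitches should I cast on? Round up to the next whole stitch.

29 stitches / 4 in = 7.25 stitches per inch.
12 × 7.25 = 87.00 stitches.

87 stitches.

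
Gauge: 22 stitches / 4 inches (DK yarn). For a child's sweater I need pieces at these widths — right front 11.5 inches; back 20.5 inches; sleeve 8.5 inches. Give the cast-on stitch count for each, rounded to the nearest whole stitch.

right front 63; back 113; sleeve 47.

Rate = 22/4 = 5.5 sts per in.
right front: 11.5 × 5.5 = 63.25 → 63.
back: 20.5 × 5.5 = 112.75 → 113.
sleeve: 8.5 × 5.5 = 46.75 → 47.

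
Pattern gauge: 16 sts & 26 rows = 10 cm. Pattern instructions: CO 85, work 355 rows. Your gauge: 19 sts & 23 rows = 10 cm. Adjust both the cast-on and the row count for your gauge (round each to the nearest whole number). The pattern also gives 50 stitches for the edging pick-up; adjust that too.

Stitches: 85 × 19/16 = 100.94 → 101.
Rows: 355 × 23/26 = 314.04 → 314.
edging pick-up: 50 × 19/16 = 59.38 → 59.

Cast on 101 stitches; work 314 rows; edging pick-up 59 stitches.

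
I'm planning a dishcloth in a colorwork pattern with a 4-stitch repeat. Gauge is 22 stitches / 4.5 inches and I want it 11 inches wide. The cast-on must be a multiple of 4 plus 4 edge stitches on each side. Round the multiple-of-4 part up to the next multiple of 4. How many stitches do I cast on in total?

CO 56 sts.

22 / 4.5 = 4.889 sts per inch.
11 × 4.889 = 53.78 sts.
Less 8 edge sts → 45.78 for the repeat.
Next multiple of 4: 48.
Add back 8 edge sts → 56.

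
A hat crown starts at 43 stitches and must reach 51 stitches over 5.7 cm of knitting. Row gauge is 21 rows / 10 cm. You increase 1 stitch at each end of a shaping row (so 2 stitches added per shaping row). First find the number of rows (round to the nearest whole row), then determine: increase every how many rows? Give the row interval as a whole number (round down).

Increase every 3rd row.

Rows = 5.7 × 2.1 = 12.0 → 12 rows.
Stitches to add: 8 → 4 shaping rows (at 2 st each).
12 / 4 = 3.00 → every 3 rows.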